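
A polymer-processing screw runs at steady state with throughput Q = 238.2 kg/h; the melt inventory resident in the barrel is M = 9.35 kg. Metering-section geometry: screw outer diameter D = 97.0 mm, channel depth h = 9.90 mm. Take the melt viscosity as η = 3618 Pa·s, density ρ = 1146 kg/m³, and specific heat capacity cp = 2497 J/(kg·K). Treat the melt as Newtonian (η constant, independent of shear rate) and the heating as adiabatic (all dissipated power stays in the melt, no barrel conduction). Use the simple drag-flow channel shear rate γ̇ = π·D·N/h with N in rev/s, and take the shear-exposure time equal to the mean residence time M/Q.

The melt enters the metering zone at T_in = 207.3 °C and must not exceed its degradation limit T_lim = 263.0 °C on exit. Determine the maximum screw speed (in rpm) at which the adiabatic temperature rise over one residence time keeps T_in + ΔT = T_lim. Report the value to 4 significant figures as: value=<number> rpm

Throughput in SI: Q_s = 238.2 kg/h ÷ 3600 s/h = 0.0661667 kg/s
t_res = M / Q_s = 9.35 / 0.0661667 = 141.31 s
D = 97.0 mm = 0.097 m;  h = 9.90 mm = 0.0099 m
ΔT_a = T_lim − T_in = 263.0 °C − 207.3 °C = 55.7 K
Invert ΔT = ηγ̇²t_res/(ρcp) for γ̇: γ̇_max² = ΔT_a ρ cp / (η t_res) = 55.7·1146·2497 / (3618·141.31) = 311.758 s⁻²
γ̇_max = √311.758 = 17.6567 s⁻¹
Solve γ̇ = πDN/h for N: N_max = γ̇_max·h/(π·D) = 17.6567 × 0.0099 / (π × 0.097) = 0.573617 rev/s = 34.417 rpm

value=34.42 rpm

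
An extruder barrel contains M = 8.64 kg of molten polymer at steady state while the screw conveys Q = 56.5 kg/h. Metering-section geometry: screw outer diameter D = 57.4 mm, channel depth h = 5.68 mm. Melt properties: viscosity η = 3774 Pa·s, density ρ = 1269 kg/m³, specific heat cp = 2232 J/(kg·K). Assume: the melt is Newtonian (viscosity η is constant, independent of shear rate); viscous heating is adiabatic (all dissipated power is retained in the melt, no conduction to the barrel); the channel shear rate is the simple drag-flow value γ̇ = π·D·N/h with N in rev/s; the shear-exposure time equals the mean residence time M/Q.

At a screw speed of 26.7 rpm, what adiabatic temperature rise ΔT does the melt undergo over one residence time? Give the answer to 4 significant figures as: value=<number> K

Convert throughput: Q = 56.5 kg/h = 56.5/3600 = 0.0156944 kg/s
Mean residence time: t_res = M/Q_s = 8.64 kg / 0.0156944 kg/s = 550.513 s
Geometry in metres: D = 57.4 mm → 0.0574 m, h = 5.68 mm → 0.00568 m; screw speed N = 26.7 rpm = 0.445 rev/s
Shear rate: γ̇ = πDN/h = π·0.0574·0.445/0.00568 = 14.1278 s⁻¹
Adiabatic rise: ΔT = η γ̇² t_res / (ρ cp) = 3774·(14.1278)²·550.513 / (1269·2232) = 146.407 K

value=146.4 K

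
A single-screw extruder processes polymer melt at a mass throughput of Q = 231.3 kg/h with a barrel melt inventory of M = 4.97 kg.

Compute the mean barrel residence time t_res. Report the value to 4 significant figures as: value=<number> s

value=77.35 s

Throughput in SI: Q_s = 231.3 kg/h ÷ 3600 s/h = 0.06425 kg/s
t_res = M / Q_s = 4.97 / 0.06425 = 77.3541 s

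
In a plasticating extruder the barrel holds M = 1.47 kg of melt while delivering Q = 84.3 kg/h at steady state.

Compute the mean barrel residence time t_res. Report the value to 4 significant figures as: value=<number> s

value=62.78 s

Q_s = Q / 3600 = 84.3 / 3600 = 0.0234167 kg/s
Mean residence time: t_res = M/Q_s = 1.47 kg / 0.0234167 kg/s = 62.7758 s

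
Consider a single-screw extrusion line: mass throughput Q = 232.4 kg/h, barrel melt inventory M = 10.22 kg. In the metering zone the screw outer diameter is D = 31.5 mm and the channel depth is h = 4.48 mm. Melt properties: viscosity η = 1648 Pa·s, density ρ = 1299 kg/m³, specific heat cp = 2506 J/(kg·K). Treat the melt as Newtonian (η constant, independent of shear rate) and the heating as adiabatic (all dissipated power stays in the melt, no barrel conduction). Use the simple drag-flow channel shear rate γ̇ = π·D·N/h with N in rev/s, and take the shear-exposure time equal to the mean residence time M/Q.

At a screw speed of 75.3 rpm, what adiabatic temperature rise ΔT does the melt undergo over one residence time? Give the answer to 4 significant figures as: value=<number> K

value=61.59 K

Throughput in SI: Q_s = 232.4 kg/h ÷ 3600 s/h = 0.0645556 kg/s
t_res = M / Q_s = 10.22 ÷ 0.0645556 = 158.313 s
Geometry in metres: D = 31.5 mm → 0.0315 m, h = 4.48 mm → 0.00448 m; screw speed N = 75.3 rpm = 1.255 rev/s
γ̇ = π D N / h = (π)(0.0315)(1.255) / 0.00448 = 27.7221 s⁻¹
ΔT = η·γ̇²·t_res/(ρ·cp) = [1648 × 27.7221² × 158.313] / [1299 × 2506] = 61.5937 K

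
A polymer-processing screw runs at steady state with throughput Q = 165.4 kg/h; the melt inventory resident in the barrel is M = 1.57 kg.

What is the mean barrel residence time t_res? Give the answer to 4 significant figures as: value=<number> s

value=34.17 s

Throughput in SI: Q_s = 165.4 kg/h ÷ 3600 s/h = 0.0459444 kg/s
t_res = M / Q_s = 1.57 / 0.0459444 = 34.1717 s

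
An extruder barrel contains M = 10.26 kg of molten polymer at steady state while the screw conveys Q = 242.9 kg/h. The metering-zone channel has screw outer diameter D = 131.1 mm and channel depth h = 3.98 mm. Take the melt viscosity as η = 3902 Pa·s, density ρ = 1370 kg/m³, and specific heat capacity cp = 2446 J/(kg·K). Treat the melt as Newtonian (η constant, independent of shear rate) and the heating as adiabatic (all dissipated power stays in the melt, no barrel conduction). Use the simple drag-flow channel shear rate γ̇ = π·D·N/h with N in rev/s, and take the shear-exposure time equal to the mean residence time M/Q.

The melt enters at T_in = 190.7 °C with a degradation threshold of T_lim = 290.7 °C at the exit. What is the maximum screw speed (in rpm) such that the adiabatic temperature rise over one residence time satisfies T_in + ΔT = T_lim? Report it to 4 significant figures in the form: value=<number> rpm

value=13.78 rpm

Throughput in SI: Q_s = 242.9 kg/h ÷ 3600 s/h = 0.0674722 kg/s
Mean residence time: t_res = M/Q_s = 10.26 kg / 0.0674722 kg/s = 152.063 s
Convert to metres: D = 0.1311 m, h = 0.00398 m
Allowable rise: ΔT_a = T_lim − T_in = 290.7 − 190.7 = 100 K
γ̇_max² = ΔT_a·ρ·cp / (η·t_res) = [100 × 1370 × 2446] / [3902 × 152.063] = 564.765 s⁻²
γ̇_max = √564.765 = 23.7648 s⁻¹
N_max = γ̇_max h / (πD) = 23.7648·0.00398/(π·0.1311) = 0.229649 rev/s → ×60 = 13.7789 rpm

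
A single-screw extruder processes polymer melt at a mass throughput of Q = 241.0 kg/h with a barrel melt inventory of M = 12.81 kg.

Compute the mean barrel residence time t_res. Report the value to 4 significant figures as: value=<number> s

value=191.4 s

Convert throughput: Q = 241.0 kg/h = 241.0/3600 = 0.0669444 kg/s
Mean residence time: t_res = M/Q_s = 12.81 kg / 0.0669444 kg/s = 191.353 s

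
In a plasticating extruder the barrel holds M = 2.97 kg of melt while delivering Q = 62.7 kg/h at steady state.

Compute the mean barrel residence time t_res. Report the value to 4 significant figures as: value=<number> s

Convert throughput: Q = 62.7 kg/h = 62.7/3600 = 0.0174167 kg/s
t_res = M / Q_s = 2.97 / 0.0174167 = 170.526 s

value=170.5 s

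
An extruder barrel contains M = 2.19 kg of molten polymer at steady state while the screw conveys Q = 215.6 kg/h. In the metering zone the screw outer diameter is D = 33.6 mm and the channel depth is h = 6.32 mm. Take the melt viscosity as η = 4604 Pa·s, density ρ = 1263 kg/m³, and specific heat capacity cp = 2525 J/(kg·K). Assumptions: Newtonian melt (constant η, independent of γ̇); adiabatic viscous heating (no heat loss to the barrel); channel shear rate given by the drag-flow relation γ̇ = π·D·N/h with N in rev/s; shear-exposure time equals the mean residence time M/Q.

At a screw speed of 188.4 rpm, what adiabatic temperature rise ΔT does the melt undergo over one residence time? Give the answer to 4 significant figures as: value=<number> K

Throughput in SI: Q_s = 215.6 kg/h ÷ 3600 s/h = 0.0598889 kg/s
t_res = M / Q_s = 2.19 / 0.0598889 = 36.5677 s
Geometry in metres: D = 33.6 mm → 0.0336 m, h = 6.32 mm → 0.00632 m; screw speed N = 188.4 rpm = 3.14 rev/s
γ̇ = π D N / h = (π)(0.0336)(3.14) / 0.00632 = 52.4447 s⁻¹
ΔT = η·γ̇²·t_res/(ρ·cp) = [4604 × 52.4447² × 36.5677] / [1263 × 2525] = 145.202 K

value=145.2 K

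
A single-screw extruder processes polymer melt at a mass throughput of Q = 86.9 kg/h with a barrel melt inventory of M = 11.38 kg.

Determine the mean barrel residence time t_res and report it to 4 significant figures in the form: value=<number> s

value=471.4 s

Throughput in SI: Q_s = 86.9 kg/h ÷ 3600 s/h = 0.0241389 kg/s
Mean residence time: t_res = M/Q_s = 11.38 kg / 0.0241389 kg/s = 471.438 s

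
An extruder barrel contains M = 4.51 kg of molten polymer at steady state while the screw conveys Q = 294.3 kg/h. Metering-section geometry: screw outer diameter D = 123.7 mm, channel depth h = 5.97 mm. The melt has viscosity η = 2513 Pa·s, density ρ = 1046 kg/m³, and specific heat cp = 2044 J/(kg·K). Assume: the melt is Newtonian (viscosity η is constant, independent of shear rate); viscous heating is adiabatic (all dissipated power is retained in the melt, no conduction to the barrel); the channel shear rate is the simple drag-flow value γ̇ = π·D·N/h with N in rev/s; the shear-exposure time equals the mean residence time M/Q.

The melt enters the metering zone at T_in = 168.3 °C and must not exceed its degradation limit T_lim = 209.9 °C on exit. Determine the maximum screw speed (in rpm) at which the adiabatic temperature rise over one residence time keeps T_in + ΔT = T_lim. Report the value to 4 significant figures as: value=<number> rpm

value=23.35 rpm

Convert throughput: Q = 294.3 kg/h = 294.3/3600 = 0.08175 kg/s
t_res = M / Q_s = 4.51 ÷ 0.08175 = 55.1682 s
D = 123.7 mm = 0.1237 m;  h = 5.97 mm = 0.00597 m
ΔT_a = T_lim − T_in = 209.9 − 168.3 = 41.6 K
γ̇_max² = ΔT_a·ρ·cp/(η·t_res) = 41.6·1046·2044/(2513·55.1682) = 641.541 s⁻²
Take the square root: γ̇_max = √(641.541) = 25.3287 s⁻¹
N_max = γ̇_max h / (πD) = 25.3287·0.00597/(π·0.1237) = 0.389105 rev/s → ×60 = 23.3463 rpm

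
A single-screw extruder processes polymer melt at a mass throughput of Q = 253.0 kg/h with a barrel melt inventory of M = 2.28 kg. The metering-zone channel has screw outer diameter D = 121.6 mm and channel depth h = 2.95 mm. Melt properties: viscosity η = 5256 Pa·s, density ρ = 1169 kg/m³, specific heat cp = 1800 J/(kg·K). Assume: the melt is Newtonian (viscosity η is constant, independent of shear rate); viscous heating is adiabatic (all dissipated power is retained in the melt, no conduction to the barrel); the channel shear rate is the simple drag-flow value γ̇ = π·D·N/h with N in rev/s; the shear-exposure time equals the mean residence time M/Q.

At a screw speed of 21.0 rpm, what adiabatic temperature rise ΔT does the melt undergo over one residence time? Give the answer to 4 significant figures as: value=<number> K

Convert throughput: Q = 253.0 kg/h = 253.0/3600 = 0.0702778 kg/s
t_res = M / Q_s = 2.28 ÷ 0.0702778 = 32.4427 s
D = 121.6 mm = 0.1216 m;  h = 2.95 mm = 0.00295 m;  N = 21.0 rpm / 60 = 0.35 rev/s
γ̇ = π D N / h = (π)(0.1216)(0.35) / 0.00295 = 45.3241 s⁻¹
Adiabatic rise: ΔT = η γ̇² t_res / (ρ cp) = 5256·(45.3241)²·32.4427 / (1169·1800) = 166.473 K

value=166.5 K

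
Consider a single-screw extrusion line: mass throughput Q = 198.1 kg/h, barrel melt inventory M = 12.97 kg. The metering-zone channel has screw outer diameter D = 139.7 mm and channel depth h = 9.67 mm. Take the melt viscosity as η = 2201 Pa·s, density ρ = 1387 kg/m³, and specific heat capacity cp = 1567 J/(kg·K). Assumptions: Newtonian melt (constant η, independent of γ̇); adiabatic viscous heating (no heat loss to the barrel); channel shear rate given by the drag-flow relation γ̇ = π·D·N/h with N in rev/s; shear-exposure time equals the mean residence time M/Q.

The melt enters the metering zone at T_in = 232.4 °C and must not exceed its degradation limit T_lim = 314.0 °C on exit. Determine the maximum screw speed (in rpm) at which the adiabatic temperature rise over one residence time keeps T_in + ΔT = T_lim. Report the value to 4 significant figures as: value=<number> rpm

value=24.44 rpm

Convert throughput: Q = 198.1 kg/h = 198.1/3600 = 0.0550278 kg/s
t_res = M / Q_s = 12.97 ÷ 0.0550278 = 235.699 s
D = 139.7 mm = 0.1397 m;  h = 9.67 mm = 0.00967 m
ΔT_a = T_lim − T_in = 314.0 °C − 232.4 °C = 81.6 K
γ̇_max² = ΔT_a·ρ·cp / (η·t_res) = [81.6 × 1387 × 1567] / [2201 × 235.699] = 341.867 s⁻²
γ̇_max = sqrt(341.867) = 18.4897 s⁻¹
N_max = γ̇_max·h / (π·D) = 18.4897 · 0.00967 / (π · 0.1397) = 0.407389 rev/s = 24.4433 rpm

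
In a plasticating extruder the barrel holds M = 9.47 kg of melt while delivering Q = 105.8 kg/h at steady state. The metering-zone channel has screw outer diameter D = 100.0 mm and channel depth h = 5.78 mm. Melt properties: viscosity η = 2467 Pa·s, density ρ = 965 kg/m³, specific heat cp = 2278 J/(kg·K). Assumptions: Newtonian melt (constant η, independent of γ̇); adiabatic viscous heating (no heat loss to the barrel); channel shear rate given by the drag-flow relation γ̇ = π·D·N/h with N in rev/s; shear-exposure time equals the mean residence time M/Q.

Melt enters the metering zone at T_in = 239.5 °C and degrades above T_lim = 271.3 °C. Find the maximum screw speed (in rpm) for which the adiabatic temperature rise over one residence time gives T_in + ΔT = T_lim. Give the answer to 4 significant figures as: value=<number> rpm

value=10.35 rpm

Convert throughput: Q = 105.8 kg/h = 105.8/3600 = 0.0293889 kg/s
t_res = M / Q_s = 9.47 / 0.0293889 = 322.231 s
Geometry in SI: D = 100.0 mm → 0.1 m, h = 5.78 mm → 0.00578 m
Allowable rise: ΔT_a = T_lim − T_in = 271.3 − 239.5 = 31.8 K
Invert ΔT = ηγ̇²t_res/(ρcp) for γ̇: γ̇_max² = ΔT_a ρ cp / (η t_res) = 31.8·965·2278 / (2467·322.231) = 87.9371 s⁻²
Take the square root: γ̇_max = √(87.9371) = 9.37748 s⁻¹
N_max = γ̇_max h / (πD) = 9.37748·0.00578/(π·0.1) = 0.17253 rev/s → ×60 = 10.3518 rpm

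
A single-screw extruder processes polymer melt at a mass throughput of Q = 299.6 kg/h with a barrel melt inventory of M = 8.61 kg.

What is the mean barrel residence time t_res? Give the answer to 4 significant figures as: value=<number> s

value=103.5 s

Throughput in SI: Q_s = 299.6 kg/h ÷ 3600 s/h = 0.0832222 kg/s
Mean residence time: t_res = M/Q_s = 8.61 kg / 0.0832222 kg/s = 103.458 s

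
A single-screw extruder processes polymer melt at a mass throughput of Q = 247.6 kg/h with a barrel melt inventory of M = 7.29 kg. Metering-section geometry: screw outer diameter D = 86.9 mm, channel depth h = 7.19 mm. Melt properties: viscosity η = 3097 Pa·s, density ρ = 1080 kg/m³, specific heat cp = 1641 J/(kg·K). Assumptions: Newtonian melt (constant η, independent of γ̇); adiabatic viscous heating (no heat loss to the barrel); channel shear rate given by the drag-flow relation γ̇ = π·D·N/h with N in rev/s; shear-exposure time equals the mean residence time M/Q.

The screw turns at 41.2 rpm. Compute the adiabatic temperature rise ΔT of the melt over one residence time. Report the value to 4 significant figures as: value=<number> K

Throughput in SI: Q_s = 247.6 kg/h ÷ 3600 s/h = 0.0687778 kg/s
t_res = M / Q_s = 7.29 ÷ 0.0687778 = 105.994 s
Geometry in metres: D = 86.9 mm → 0.0869 m, h = 7.19 mm → 0.00719 m; screw speed N = 41.2 rpm = 0.686667 rev/s
γ̇ = π D N / h = (π)(0.0869)(0.686667) / 0.00719 = 26.0727 s⁻¹
ΔT = η·γ̇²·t_res/(ρ·cp) = [3097 × 26.0727² × 105.994] / [1080 × 1641] = 125.91 K

value=125.9 K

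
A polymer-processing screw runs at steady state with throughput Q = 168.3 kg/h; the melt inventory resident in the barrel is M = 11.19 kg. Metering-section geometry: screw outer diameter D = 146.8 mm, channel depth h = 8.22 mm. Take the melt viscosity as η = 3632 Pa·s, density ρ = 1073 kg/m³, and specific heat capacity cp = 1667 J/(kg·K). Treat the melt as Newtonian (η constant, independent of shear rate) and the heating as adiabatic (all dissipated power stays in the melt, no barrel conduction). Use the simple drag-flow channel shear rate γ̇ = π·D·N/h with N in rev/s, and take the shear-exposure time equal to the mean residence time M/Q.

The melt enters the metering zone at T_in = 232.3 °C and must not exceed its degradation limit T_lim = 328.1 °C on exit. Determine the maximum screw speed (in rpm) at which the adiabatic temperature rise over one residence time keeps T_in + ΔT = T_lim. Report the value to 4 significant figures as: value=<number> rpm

value=15.01 rpm

Throughput in SI: Q_s = 168.3 kg/h ÷ 3600 s/h = 0.04675 kg/s
t_res = M / Q_s = 11.19 / 0.04675 = 239.358 s
Geometry in SI: D = 146.8 mm → 0.1468 m, h = 8.22 mm → 0.00822 m
ΔT_a = T_lim − T_in = 328.1 − 232.3 = 95.8 K
Invert ΔT = ηγ̇²t_res/(ρcp) for γ̇: γ̇_max² = ΔT_a ρ cp / (η t_res) = 95.8·1073·1667 / (3632·239.358) = 197.109 s⁻²
γ̇_max = sqrt(197.109) = 14.0396 s⁻¹
N_max = γ̇_max h / (πD) = 14.0396·0.00822/(π·0.1468) = 0.250236 rev/s → ×60 = 15.0141 rpm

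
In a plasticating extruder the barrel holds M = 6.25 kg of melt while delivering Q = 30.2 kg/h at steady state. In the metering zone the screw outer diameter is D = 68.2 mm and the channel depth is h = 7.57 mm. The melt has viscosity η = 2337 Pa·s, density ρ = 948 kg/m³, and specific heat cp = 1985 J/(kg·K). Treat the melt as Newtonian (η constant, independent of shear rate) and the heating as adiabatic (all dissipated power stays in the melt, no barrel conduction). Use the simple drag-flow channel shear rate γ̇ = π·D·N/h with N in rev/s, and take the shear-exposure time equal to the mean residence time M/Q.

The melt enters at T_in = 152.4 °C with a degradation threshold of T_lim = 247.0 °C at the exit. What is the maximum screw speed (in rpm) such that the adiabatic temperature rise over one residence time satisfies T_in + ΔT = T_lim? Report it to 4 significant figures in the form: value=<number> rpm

Throughput in SI: Q_s = 30.2 kg/h ÷ 3600 s/h = 0.00838889 kg/s
t_res = M / Q_s = 6.25 / 0.00838889 = 745.033 s
Convert to metres: D = 0.0682 m, h = 0.00757 m
Allowable rise: ΔT_a = T_lim − T_in = 247.0 − 152.4 = 94.6 K
Invert ΔT = ηγ̇²t_res/(ρcp) for γ̇: γ̇_max² = ΔT_a ρ cp / (η t_res) = 94.6·948·1985 / (2337·745.033) = 102.241 s⁻²
γ̇_max = sqrt(102.241) = 10.1114 s⁻¹
Solve γ̇ = πDN/h for N: N_max = γ̇_max·h/(π·D) = 10.1114 × 0.00757 / (π × 0.0682) = 0.357252 rev/s = 21.4351 rpm

value=21.44 rpm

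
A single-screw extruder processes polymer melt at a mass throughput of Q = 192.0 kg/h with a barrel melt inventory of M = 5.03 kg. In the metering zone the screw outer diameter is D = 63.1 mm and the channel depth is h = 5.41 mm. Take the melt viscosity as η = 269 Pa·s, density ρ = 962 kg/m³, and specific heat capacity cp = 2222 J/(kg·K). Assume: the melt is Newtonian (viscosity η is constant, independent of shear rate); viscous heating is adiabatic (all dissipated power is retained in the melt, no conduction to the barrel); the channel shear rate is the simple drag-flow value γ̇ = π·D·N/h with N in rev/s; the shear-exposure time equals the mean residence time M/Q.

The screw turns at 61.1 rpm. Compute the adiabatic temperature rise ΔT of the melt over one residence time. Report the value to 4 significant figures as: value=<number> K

value=16.53 K

Throughput in SI: Q_s = 192.0 kg/h ÷ 3600 s/h = 0.0533333 kg/s
t_res = M / Q_s = 5.03 / 0.0533333 = 94.3125 s
Convert to SI: D = 0.0631 m, h = 0.00541 m, N = 61.1/60 = 1.01833 rev/s
γ̇ = π·D·N / h = π · 0.0631 · 1.01833 / 0.00541 = 37.314 s⁻¹
ΔT = η·γ̇²·t_res/(ρ·cp) = [269 × 37.314² × 94.3125] / [962 × 2222] = 16.5252 K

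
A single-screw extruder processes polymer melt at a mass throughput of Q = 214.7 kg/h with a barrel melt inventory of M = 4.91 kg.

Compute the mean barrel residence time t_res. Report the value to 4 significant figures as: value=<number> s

value=82.33 s

Throughput in SI: Q_s = 214.7 kg/h ÷ 3600 s/h = 0.0596389 kg/s
Mean residence time: t_res = M/Q_s = 4.91 kg / 0.0596389 kg/s = 82.3288 s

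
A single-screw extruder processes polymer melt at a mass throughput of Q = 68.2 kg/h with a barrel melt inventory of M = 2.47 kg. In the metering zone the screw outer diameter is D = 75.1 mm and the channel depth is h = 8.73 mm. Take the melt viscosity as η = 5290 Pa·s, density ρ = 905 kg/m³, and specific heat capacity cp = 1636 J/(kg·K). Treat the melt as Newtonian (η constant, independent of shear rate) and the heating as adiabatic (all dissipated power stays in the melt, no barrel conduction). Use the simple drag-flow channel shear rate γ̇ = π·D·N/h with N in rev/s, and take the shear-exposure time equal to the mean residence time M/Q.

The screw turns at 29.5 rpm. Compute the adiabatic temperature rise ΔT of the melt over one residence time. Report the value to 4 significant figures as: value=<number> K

Convert throughput: Q = 68.2 kg/h = 68.2/3600 = 0.0189444 kg/s
t_res = M / Q_s = 2.47 / 0.0189444 = 130.381 s
Convert to SI: D = 0.0751 m, h = 0.00873 m, N = 29.5/60 = 0.491667 rev/s
Shear rate: γ̇ = πDN/h = π·0.0751·0.491667/0.00873 = 13.2876 s⁻¹
ΔT = η·γ̇²·t_res/(ρ·cp) = [5290 × 13.2876² × 130.381] / [905 × 1636] = 82.2492 K

value=82.25 K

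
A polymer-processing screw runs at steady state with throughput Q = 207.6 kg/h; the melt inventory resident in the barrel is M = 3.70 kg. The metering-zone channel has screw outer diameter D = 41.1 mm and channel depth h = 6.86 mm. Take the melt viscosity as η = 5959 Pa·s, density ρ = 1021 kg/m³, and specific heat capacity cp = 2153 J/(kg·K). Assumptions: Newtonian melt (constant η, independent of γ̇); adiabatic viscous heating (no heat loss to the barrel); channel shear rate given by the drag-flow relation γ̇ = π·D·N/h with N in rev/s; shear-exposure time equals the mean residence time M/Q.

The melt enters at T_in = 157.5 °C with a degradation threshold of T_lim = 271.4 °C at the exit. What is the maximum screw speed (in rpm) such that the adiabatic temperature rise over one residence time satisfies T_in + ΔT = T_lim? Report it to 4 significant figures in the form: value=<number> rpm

value=81.57 rpm

Convert throughput: Q = 207.6 kg/h = 207.6/3600 = 0.0576667 kg/s
t_res = M / Q_s = 3.70 / 0.0576667 = 64.1618 s
Convert to metres: D = 0.0411 m, h = 0.00686 m
Allowable rise: ΔT_a = T_lim − T_in = 271.4 − 157.5 = 113.9 K
γ̇_max² = ΔT_a·ρ·cp/(η·t_res) = 113.9·1021·2153/(5959·64.1618) = 654.852 s⁻²
γ̇_max = √654.852 = 25.5901 s⁻¹
N_max = γ̇_max h / (πD) = 25.5901·0.00686/(π·0.0411) = 1.35958 rev/s → ×60 = 81.5747 rpm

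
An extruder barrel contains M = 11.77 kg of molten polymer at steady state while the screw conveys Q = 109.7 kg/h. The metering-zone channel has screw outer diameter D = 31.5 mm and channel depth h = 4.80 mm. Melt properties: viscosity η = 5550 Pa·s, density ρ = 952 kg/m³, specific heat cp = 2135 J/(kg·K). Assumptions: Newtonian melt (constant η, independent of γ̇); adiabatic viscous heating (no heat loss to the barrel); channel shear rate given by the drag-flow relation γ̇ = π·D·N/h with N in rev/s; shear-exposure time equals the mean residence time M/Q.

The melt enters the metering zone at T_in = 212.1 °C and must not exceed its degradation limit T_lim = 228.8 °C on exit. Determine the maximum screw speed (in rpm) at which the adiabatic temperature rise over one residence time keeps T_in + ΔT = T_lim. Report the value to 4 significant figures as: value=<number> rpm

value=11.58 rpm

Throughput in SI: Q_s = 109.7 kg/h ÷ 3600 s/h = 0.0304722 kg/s
t_res = M / Q_s = 11.77 ÷ 0.0304722 = 386.253 s
Geometry in SI: D = 31.5 mm → 0.0315 m, h = 4.80 mm → 0.0048 m
ΔT_a = T_lim − T_in = 228.8 − 212.1 = 16.7 K
γ̇_max² = ΔT_a·ρ·cp/(η·t_res) = 16.7·952·2135/(5550·386.253) = 15.8338 s⁻²
γ̇_max = √15.8338 = 3.97917 s⁻¹
N_max = γ̇_max·h / (π·D) = 3.97917 · 0.0048 / (π · 0.0315) = 0.193007 rev/s = 11.5804 rpm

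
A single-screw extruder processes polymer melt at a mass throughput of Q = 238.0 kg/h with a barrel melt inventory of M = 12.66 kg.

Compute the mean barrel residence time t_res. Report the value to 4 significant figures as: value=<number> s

value=191.5 s

Throughput in SI: Q_s = 238.0 kg/h ÷ 3600 s/h = 0.0661111 kg/s
Mean residence time: t_res = M/Q_s = 12.66 kg / 0.0661111 kg/s = 191.496 s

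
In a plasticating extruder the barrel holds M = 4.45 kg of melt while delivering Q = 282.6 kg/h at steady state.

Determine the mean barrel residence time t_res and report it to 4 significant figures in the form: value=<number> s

Q_s = Q / 3600 = 282.6 / 3600 = 0.0785 kg/s
t_res = M / Q_s = 4.45 / 0.0785 = 56.6879 s

value=56.69 s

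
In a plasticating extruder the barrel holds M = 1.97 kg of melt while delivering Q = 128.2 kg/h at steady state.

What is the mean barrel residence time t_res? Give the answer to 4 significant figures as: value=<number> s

Q_s = Q / 3600 = 128.2 / 3600 = 0.0356111 kg/s
t_res = M / Q_s = 1.97 ÷ 0.0356111 = 55.3198 s

value=55.32 s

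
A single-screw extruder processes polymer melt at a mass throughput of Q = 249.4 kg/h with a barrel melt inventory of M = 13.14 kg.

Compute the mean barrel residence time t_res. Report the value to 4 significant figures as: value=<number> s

Convert throughput: Q = 249.4 kg/h = 249.4/3600 = 0.0692778 kg/s
Mean residence time: t_res = M/Q_s = 13.14 kg / 0.0692778 kg/s = 189.671 s

value=189.7 s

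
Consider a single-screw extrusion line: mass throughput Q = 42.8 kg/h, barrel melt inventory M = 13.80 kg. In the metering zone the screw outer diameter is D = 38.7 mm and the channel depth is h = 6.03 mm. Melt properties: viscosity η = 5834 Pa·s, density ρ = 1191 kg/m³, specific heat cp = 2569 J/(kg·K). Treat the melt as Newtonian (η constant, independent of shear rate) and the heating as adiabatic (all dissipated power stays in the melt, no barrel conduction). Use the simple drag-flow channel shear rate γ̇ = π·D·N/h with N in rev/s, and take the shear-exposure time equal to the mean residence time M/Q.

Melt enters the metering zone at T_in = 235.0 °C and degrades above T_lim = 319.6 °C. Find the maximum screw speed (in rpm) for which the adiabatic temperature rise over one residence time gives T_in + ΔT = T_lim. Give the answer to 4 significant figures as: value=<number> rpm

value=18.40 rpm

Q_s = Q / 3600 = 42.8 / 3600 = 0.0118889 kg/s
t_res = M / Q_s = 13.80 / 0.0118889 = 1160.75 s
D = 38.7 mm = 0.0387 m;  h = 6.03 mm = 0.00603 m
ΔT_a = T_lim − T_in = 319.6 − 235.0 = 84.6 K
γ̇_max² = ΔT_a·ρ·cp / (η·t_res) = [84.6 × 1191 × 2569] / [5834 × 1160.75] = 38.2245 s⁻²
γ̇_max = √38.2245 = 6.1826 s⁻¹
Solve γ̇ = πDN/h for N: N_max = γ̇_max·h/(π·D) = 6.1826 × 0.00603 / (π × 0.0387) = 0.306639 rev/s = 18.3983 rpm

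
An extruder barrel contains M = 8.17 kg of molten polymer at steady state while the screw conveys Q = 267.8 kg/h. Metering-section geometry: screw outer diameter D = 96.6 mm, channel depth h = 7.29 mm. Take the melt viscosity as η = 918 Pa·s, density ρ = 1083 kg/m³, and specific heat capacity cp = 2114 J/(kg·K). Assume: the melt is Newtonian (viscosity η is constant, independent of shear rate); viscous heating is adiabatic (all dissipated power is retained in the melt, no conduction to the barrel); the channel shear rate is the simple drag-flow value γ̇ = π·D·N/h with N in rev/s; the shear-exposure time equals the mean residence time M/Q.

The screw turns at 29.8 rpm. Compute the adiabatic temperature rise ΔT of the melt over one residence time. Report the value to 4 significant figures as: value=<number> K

Convert throughput: Q = 267.8 kg/h = 267.8/3600 = 0.0743889 kg/s
t_res = M / Q_s = 8.17 / 0.0743889 = 109.828 s
D = 96.6 mm = 0.0966 m;  h = 7.29 mm = 0.00729 m;  N = 29.8 rpm / 60 = 0.496667 rev/s
γ̇ = π·D·N / h = π · 0.0966 · 0.496667 / 0.00729 = 20.6759 s⁻¹
ΔT = η·γ̇²·t_res / (ρ·cp) = 918 · (20.6759)² · 109.828 / (1083 · 2114) = 18.8257 K

value=18.83 K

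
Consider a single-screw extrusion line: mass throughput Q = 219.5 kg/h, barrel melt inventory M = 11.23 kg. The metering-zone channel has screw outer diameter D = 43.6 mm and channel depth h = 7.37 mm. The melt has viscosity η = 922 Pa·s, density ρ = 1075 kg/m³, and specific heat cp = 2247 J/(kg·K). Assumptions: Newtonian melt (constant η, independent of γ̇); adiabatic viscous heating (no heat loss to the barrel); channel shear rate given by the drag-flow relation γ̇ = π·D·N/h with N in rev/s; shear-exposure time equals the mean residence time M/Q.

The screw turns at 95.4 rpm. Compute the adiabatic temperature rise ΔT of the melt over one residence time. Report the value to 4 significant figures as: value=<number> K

value=61.39 K

Q_s = Q / 3600 = 219.5 / 3600 = 0.0609722 kg/s
t_res = M / Q_s = 11.23 / 0.0609722 = 184.182 s
Convert to SI: D = 0.0436 m, h = 0.00737 m, N = 95.4/60 = 1.59 rev/s
γ̇ = π·D·N / h = π · 0.0436 · 1.59 / 0.00737 = 29.5506 s⁻¹
ΔT = η·γ̇²·t_res / (ρ·cp) = 922 · (29.5506)² · 184.182 / (1075 · 2247) = 61.3902 K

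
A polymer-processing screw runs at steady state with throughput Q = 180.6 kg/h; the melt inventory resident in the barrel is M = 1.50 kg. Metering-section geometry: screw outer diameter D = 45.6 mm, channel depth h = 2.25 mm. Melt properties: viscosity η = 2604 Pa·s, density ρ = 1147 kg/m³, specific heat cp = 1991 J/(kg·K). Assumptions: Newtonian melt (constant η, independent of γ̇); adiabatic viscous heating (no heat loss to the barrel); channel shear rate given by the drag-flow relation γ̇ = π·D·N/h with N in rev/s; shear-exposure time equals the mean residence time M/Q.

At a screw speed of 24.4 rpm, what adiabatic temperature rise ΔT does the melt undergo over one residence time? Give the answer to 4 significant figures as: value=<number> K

Q_s = Q / 3600 = 180.6 / 3600 = 0.0501667 kg/s
Mean residence time: t_res = M/Q_s = 1.50 kg / 0.0501667 kg/s = 29.9003 s
D = 45.6 mm = 0.0456 m;  h = 2.25 mm = 0.00225 m;  N = 24.4 rpm / 60 = 0.406667 rev/s
γ̇ = π D N / h = (π)(0.0456)(0.406667) / 0.00225 = 25.8923 s⁻¹
Adiabatic rise: ΔT = η γ̇² t_res / (ρ cp) = 2604·(25.8923)²·29.9003 / (1147·1991) = 22.8572 K

value=22.86 K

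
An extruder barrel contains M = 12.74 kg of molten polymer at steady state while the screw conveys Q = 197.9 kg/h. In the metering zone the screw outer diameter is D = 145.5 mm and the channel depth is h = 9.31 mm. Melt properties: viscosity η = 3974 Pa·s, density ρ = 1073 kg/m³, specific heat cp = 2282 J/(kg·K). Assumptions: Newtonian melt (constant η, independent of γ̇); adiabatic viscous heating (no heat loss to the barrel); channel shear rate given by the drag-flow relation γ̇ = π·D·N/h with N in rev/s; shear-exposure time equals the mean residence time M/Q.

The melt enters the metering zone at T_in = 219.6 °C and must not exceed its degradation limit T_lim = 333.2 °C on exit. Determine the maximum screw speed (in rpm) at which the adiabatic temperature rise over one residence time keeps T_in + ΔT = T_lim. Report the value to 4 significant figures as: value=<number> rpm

Q_s = Q / 3600 = 197.9 / 3600 = 0.0549722 kg/s
Mean residence time: t_res = M/Q_s = 12.74 kg / 0.0549722 kg/s = 231.753 s
D = 145.5 mm = 0.1455 m;  h = 9.31 mm = 0.00931 m
ΔT_a = T_lim − T_in = 333.2 − 219.6 = 113.6 K
γ̇_max² = ΔT_a·ρ·cp/(η·t_res) = 113.6·1073·2282/(3974·231.753) = 302.023 s⁻²
Take the square root: γ̇_max = √(302.023) = 17.3788 s⁻¹
N_max = γ̇_max h / (πD) = 17.3788·0.00931/(π·0.1455) = 0.353962 rev/s → ×60 = 21.2377 rpm

value=21.24 rpm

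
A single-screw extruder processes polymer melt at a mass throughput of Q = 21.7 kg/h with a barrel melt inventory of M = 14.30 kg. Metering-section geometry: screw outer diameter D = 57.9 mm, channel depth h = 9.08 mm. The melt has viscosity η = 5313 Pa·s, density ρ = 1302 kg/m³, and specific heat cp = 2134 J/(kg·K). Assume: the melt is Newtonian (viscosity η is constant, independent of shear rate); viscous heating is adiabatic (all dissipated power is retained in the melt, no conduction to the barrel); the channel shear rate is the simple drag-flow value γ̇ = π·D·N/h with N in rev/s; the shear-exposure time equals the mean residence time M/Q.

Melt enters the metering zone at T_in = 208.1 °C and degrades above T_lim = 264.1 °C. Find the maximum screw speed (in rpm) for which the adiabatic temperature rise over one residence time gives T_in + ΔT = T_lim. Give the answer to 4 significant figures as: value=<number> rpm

Throughput in SI: Q_s = 21.7 kg/h ÷ 3600 s/h = 0.00602778 kg/s
t_res = M / Q_s = 14.30 / 0.00602778 = 2372.35 s
Geometry in SI: D = 57.9 mm → 0.0579 m, h = 9.08 mm → 0.00908 m
Allowable rise: ΔT_a = T_lim − T_in = 264.1 − 208.1 = 56 K
Invert ΔT = ηγ̇²t_res/(ρcp) for γ̇: γ̇_max² = ΔT_a ρ cp / (η t_res) = 56·1302·2134 / (5313·2372.35) = 12.3445 s⁻²
Take the square root: γ̇_max = √(12.3445) = 3.51348 s⁻¹
Solve γ̇ = πDN/h for N: N_max = γ̇_max·h/(π·D) = 3.51348 × 0.00908 / (π × 0.0579) = 0.175386 rev/s = 10.5232 rpm

value=10.52 rpm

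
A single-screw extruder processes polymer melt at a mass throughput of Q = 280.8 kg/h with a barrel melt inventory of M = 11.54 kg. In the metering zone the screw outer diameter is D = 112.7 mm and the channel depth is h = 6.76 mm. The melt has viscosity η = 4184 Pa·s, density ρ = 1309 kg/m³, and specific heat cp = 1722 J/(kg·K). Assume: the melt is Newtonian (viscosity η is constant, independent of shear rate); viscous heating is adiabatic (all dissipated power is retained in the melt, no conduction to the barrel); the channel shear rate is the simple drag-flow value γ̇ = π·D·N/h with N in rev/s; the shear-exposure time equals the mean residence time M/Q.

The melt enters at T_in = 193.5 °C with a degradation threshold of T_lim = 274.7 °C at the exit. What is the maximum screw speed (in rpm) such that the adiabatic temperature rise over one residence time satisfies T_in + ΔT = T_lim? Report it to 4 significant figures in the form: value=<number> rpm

value=19.70 rpm

Q_s = Q / 3600 = 280.8 / 3600 = 0.078 kg/s
Mean residence time: t_res = M/Q_s = 11.54 kg / 0.078 kg/s = 147.949 s
Convert to metres: D = 0.1127 m, h = 0.00676 m
ΔT_a = T_lim − T_in = 274.7 °C − 193.5 °C = 81.2 K
Invert ΔT = ηγ̇²t_res/(ρcp) for γ̇: γ̇_max² = ΔT_a ρ cp / (η t_res) = 81.2·1309·1722 / (4184·147.949) = 295.683 s⁻²
Take the square root: γ̇_max = √(295.683) = 17.1954 s⁻¹
N_max = γ̇_max h / (πD) = 17.1954·0.00676/(π·0.1127) = 0.328311 rev/s → ×60 = 19.6987 rpm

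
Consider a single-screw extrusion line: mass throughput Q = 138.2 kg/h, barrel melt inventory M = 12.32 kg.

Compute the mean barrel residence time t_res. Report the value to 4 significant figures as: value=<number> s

Q_s = Q / 3600 = 138.2 / 3600 = 0.0383889 kg/s
t_res = M / Q_s = 12.32 / 0.0383889 = 320.926 s

value=320.9 s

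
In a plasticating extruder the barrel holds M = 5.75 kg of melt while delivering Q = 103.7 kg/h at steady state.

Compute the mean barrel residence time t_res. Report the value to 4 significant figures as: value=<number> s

Q_s = Q / 3600 = 103.7 / 3600 = 0.0288056 kg/s
t_res = M / Q_s = 5.75 / 0.0288056 = 199.614 s

value=199.6 s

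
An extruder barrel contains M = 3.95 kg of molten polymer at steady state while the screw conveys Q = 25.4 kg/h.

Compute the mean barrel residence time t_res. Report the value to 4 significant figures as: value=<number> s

value=559.8 s

Convert throughput: Q = 25.4 kg/h = 25.4/3600 = 0.00705556 kg/s
t_res = M / Q_s = 3.95 / 0.00705556 = 559.843 s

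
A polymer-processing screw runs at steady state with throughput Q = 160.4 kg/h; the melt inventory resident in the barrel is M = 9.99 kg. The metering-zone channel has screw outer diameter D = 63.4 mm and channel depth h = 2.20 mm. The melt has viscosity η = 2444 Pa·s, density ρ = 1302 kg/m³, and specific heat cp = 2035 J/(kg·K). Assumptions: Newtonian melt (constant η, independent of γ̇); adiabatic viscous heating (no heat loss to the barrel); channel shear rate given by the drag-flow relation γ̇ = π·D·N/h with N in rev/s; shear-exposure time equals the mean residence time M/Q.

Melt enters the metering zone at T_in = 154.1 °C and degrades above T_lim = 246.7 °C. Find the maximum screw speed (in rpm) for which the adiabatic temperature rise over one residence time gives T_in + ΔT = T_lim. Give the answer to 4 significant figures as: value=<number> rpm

Q_s = Q / 3600 = 160.4 / 3600 = 0.0445556 kg/s
Mean residence time: t_res = M/Q_s = 9.99 kg / 0.0445556 kg/s = 224.214 s
Convert to metres: D = 0.0634 m, h = 0.0022 m
Allowable rise: ΔT_a = T_lim − T_in = 246.7 − 154.1 = 92.6 K
Invert ΔT = ηγ̇²t_res/(ρcp) for γ̇: γ̇_max² = ΔT_a ρ cp / (η t_res) = 92.6·1302·2035 / (2444·224.214) = 447.736 s⁻²
Take the square root: γ̇_max = √(447.736) = 21.1598 s⁻¹
N_max = γ̇_max·h / (π·D) = 21.1598 · 0.0022 / (π · 0.0634) = 0.233719 rev/s = 14.0232 rpm

value=14.02 rpm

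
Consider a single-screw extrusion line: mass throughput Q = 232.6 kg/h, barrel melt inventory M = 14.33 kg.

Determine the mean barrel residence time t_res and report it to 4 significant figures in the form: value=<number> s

value=221.8 s

Q_s = Q / 3600 = 232.6 / 3600 = 0.0646111 kg/s
t_res = M / Q_s = 14.33 / 0.0646111 = 221.788 s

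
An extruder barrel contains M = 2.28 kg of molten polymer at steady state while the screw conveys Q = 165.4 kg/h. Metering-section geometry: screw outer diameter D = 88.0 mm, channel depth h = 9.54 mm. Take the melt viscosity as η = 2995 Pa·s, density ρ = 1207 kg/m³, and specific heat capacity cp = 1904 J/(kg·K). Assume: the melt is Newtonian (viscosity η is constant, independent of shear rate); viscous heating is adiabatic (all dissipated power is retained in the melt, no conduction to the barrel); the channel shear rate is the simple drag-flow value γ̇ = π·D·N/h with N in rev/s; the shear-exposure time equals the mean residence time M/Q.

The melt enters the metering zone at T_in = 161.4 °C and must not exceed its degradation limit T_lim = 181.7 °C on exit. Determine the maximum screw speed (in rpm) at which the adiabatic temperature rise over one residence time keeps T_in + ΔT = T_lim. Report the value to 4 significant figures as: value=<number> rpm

value=36.68 rpm

Q_s = Q / 3600 = 165.4 / 3600 = 0.0459444 kg/s
Mean residence time: t_res = M/Q_s = 2.28 kg / 0.0459444 kg/s = 49.6252 s
D = 88.0 mm = 0.088 m;  h = 9.54 mm = 0.00954 m
Allowable rise: ΔT_a = T_lim − T_in = 181.7 − 161.4 = 20.3 K
γ̇_max² = ΔT_a·ρ·cp / (η·t_res) = [20.3 × 1207 × 1904] / [2995 × 49.6252] = 313.886 s⁻²
γ̇_max = √313.886 = 17.7168 s⁻¹
Solve γ̇ = πDN/h for N: N_max = γ̇_max·h/(π·D) = 17.7168 × 0.00954 / (π × 0.088) = 0.611366 rev/s = 36.682 rpm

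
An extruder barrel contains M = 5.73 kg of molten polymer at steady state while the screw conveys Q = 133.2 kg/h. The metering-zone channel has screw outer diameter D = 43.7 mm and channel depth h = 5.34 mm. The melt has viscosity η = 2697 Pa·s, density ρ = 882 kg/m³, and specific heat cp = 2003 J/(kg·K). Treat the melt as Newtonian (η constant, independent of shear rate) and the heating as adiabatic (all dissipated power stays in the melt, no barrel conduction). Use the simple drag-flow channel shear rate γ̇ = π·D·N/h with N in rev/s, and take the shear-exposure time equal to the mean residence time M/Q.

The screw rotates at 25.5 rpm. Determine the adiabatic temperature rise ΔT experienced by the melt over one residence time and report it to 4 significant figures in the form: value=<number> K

Throughput in SI: Q_s = 133.2 kg/h ÷ 3600 s/h = 0.037 kg/s
Mean residence time: t_res = M/Q_s = 5.73 kg / 0.037 kg/s = 154.865 s
D = 43.7 mm = 0.0437 m;  h = 5.34 mm = 0.00534 m;  N = 25.5 rpm / 60 = 0.425 rev/s
γ̇ = π D N / h = (π)(0.0437)(0.425) / 0.00534 = 10.9264 s⁻¹
Adiabatic rise: ΔT = η γ̇² t_res / (ρ cp) = 2697·(10.9264)²·154.865 / (882·2003) = 28.2255 K

value=28.23 K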